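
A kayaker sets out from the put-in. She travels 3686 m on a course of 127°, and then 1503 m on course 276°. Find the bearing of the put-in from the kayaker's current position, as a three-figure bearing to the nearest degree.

Leg 1 (127°, 3686 m): east 3686 sin 127° = 2943.77, north 3686 cos 127° = -2218.29
Leg 2 (276°, 1503 m): east 1503 sin 276° = -1494.77, north 1503 cos 276° = 157.11
Net displacement: 1449.00 east, -2061.18 north. Direction back to start is (-1449.00, 2061.18): bearing = atan2(-1449.00, 2061.18) mod 360° = 324.89° ≈ 325°.

325°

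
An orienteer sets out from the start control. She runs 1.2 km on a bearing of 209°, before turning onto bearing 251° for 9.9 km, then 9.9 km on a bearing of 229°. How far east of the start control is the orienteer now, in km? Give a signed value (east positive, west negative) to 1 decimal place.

Leg 1 (209°, 1.2 km): east 1.2 sin 209° = -0.58, north 1.2 cos 209° = -1.05
Leg 2 (251°, 9.9 km): east 9.9 sin 251° = -9.36, north 9.9 cos 251° = -3.22
Leg 3 (229°, 9.9 km): east 9.9 sin 229° = -7.47, north 9.9 cos 229° = -6.49
Net east component: -17.41 km.

-17.4 km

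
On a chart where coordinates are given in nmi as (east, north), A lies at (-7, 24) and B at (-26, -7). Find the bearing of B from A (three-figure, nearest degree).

Δeast = -26 − -7 = -19.00; Δnorth = -7 − 24 = -31.00.
Bearing = atan2(Δeast, Δnorth) mod 360° = 211.50° ≈ 212°.

212°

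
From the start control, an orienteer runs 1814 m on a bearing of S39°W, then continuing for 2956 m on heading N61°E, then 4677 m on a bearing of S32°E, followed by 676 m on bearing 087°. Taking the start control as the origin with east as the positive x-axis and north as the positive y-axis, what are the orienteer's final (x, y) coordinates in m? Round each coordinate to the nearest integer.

Leg 1 (S39°W, 1814 m): east 1814 sin 219° = -1141.59, north 1814 cos 219° = -1409.74
Leg 2 (N61°E, 2956 m): east 2956 sin 61° = 2585.38, north 2956 cos 61° = 1433.10
Leg 3 (S32°E, 4677 m): east 4677 sin 148° = 2478.43, north 4677 cos 148° = -3966.32
Leg 4 (087°, 676 m): east 676 sin 87° = 675.07, north 676 cos 87° = 35.38
Summing: 4597.29 m east, -3907.59 m north → (4597, -3908).

(4597, -3908)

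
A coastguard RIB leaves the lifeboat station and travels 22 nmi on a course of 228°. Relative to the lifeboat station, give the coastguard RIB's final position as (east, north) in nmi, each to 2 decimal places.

(-16.35, -14.72)

Leg 1 (228°, 22 nmi): east 22 sin 228° = -16.35, north 22 cos 228° = -14.72
Summing: -16.35 nmi east, -14.72 nmi north → (-16.35, -14.72).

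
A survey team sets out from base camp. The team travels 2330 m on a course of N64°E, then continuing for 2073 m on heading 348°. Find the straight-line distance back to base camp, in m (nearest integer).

Leg 1 (N64°E, 2330 m): east 2330 sin 64° = 2094.19, north 2330 cos 64° = 1021.40
Leg 2 (348°, 2073 m): east 2073 sin 348° = -431.00, north 2073 cos 348° = 2027.70
Net: 1663.19 east, 3049.10 north. Distance = √((1663.19)² + (3049.10)²) = 3473.217 m.

3473 m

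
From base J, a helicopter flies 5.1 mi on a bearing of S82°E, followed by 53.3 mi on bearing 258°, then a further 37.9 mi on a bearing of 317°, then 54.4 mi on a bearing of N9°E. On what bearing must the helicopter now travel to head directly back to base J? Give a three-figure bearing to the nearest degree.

137°

Leg 1 (S82°E, 5.1 mi): east 5.1 sin 98° = 5.05, north 5.1 cos 98° = -0.71
Leg 2 (258°, 53.3 mi): east 53.3 sin 258° = -52.14, north 53.3 cos 258° = -11.08
Leg 3 (317°, 37.9 mi): east 37.9 sin 317° = -25.85, north 37.9 cos 317° = 27.72
Leg 4 (N9°E, 54.4 mi): east 54.4 sin 9° = 8.51, north 54.4 cos 9° = 53.73
Net displacement: -64.42 east, 69.66 north. Direction back to start is (64.42, -69.66): bearing = atan2(64.42, -69.66) mod 360° = 137.24° ≈ 137°.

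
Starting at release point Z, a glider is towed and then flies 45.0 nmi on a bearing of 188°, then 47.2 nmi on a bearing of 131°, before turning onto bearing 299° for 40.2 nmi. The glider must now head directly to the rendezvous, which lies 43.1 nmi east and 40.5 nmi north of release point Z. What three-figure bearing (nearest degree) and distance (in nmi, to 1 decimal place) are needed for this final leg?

027°, 108.2 nmi

Leg 1 (188°, 45.0 nmi): east 45.0 sin 188° = -6.26, north 45.0 cos 188° = -44.56
Leg 2 (131°, 47.2 nmi): east 47.2 sin 131° = 35.62, north 47.2 cos 131° = -30.97
Leg 3 (299°, 40.2 nmi): east 40.2 sin 299° = -35.16, north 40.2 cos 299° = 19.49
Current position: (-5.80, -56.04). Target: (43.1, 40.5). Remaining: Δeast = 48.90, Δnorth = 96.54.
Bearing = atan2(48.90, 96.54) mod 360° = 26.86°; distance = √((48.90)² + (96.54)²) = 108.217 nmi.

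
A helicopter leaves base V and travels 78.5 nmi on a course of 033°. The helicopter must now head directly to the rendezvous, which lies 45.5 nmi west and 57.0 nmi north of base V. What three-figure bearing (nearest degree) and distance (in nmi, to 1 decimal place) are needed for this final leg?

Leg 1 (033°, 78.5 nmi): east 78.5 sin 33° = 42.75, north 78.5 cos 33° = 65.84
Current position: (42.75, 65.84). Target: (-45.5, 57.0). Remaining: Δeast = -88.25, Δnorth = -8.84.
Bearing = atan2(-88.25, -8.84) mod 360° = 264.28°; distance = √((-88.25)² + (-8.84)²) = 88.695 nmi.

264°, 88.7 nmi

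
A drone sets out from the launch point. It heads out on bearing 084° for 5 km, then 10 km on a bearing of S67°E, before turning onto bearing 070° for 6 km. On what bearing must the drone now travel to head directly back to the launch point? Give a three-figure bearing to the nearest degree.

Leg 1 (084°, 5 km): east 5 sin 84° = 4.97, north 5 cos 84° = 0.52
Leg 2 (S67°E, 10 km): east 10 sin 113° = 9.21, north 10 cos 113° = -3.91
Leg 3 (070°, 6 km): east 6 sin 70° = 5.64, north 6 cos 70° = 2.05
Net displacement: 19.82 east, -1.33 north. Direction back to start is (-19.82, 1.33): bearing = atan2(-19.82, 1.33) mod 360° = 273.85° ≈ 274°.

274°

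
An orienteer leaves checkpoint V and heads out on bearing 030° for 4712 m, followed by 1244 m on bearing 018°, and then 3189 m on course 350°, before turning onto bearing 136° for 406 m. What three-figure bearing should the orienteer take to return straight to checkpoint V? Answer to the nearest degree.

197°

Leg 1 (030°, 4712 m): east 4712 sin 30° = 2356.00, north 4712 cos 30° = 4080.71
Leg 2 (018°, 1244 m): east 1244 sin 18° = 384.42, north 1244 cos 18° = 1183.11
Leg 3 (350°, 3189 m): east 3189 sin 350° = -553.76, north 3189 cos 350° = 3140.55
Leg 4 (136°, 406 m): east 406 sin 136° = 282.03, north 406 cos 136° = -292.05
Net displacement: 2468.68 east, 8112.33 north. Direction back to start is (-2468.68, -8112.33): bearing = atan2(-2468.68, -8112.33) mod 360° = 196.93° ≈ 197°.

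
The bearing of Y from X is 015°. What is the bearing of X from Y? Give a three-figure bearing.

195°

Back-bearing = 015° + 180° = 195°.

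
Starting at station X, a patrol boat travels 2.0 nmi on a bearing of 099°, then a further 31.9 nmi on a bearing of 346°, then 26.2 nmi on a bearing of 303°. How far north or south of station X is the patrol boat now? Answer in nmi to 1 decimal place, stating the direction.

44.9 nmi north

Leg 1 (099°, 2.0 nmi): east 2.0 sin 99° = 1.98, north 2.0 cos 99° = -0.31
Leg 2 (346°, 31.9 nmi): east 31.9 sin 346° = -7.72, north 31.9 cos 346° = 30.95
Leg 3 (303°, 26.2 nmi): east 26.2 sin 303° = -21.97, north 26.2 cos 303° = 14.27
Net north component: 44.91 nmi.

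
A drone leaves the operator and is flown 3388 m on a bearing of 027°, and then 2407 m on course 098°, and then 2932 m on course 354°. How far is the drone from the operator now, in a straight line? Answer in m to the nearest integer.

Leg 1 (027°, 3388 m): east 3388 sin 27° = 1538.12, north 3388 cos 27° = 3018.73
Leg 2 (098°, 2407 m): east 2407 sin 98° = 2383.58, north 2407 cos 98° = -334.99
Leg 3 (354°, 2932 m): east 2932 sin 354° = -306.48, north 2932 cos 354° = 2915.94
Net: 3615.22 east, 5599.68 north. Distance = √((3615.22)² + (5599.68)²) = 6665.298 m.

6665 m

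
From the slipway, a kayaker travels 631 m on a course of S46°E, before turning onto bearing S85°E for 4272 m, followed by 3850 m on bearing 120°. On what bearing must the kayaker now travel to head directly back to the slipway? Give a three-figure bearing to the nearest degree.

Leg 1 (S46°E, 631 m): east 631 sin 134° = 453.90, north 631 cos 134° = -438.33
Leg 2 (S85°E, 4272 m): east 4272 sin 95° = 4255.74, north 4272 cos 95° = -372.33
Leg 3 (120°, 3850 m): east 3850 sin 120° = 3334.20, north 3850 cos 120° = -1925.00
Net displacement: 8043.84 east, -2735.66 north. Direction back to start is (-8043.84, 2735.66): bearing = atan2(-8043.84, 2735.66) mod 360° = 288.78° ≈ 289°.

289°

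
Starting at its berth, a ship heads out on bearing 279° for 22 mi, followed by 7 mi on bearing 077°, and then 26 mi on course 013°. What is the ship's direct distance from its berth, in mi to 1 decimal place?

Leg 1 (279°, 22 mi): east 22 sin 279° = -21.73, north 22 cos 279° = 3.44
Leg 2 (077°, 7 mi): east 7 sin 77° = 6.82, north 7 cos 77° = 1.57
Leg 3 (013°, 26 mi): east 26 sin 13° = 5.85, north 26 cos 13° = 25.33
Net: -9.06 east, 30.35 north. Distance = √((-9.06)² + (30.35)²) = 31.673 mi.

31.7 mi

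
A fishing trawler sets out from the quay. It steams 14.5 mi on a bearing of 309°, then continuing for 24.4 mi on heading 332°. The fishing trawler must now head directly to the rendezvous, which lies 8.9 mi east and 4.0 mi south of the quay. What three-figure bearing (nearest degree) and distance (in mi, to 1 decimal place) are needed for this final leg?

138°, 46.9 mi

Leg 1 (309°, 14.5 mi): east 14.5 sin 309° = -11.27, north 14.5 cos 309° = 9.13
Leg 2 (332°, 24.4 mi): east 24.4 sin 332° = -11.46, north 24.4 cos 332° = 21.54
Current position: (-22.72, 30.67). Target: (8.9, -4.0). Remaining: Δeast = 31.62, Δnorth = -34.67.
Bearing = atan2(31.62, -34.67) mod 360° = 137.63°; distance = √((31.62)² + (-34.67)²) = 46.926 mi.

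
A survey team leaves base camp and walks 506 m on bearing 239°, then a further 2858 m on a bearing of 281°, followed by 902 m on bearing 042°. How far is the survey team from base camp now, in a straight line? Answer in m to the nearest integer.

Leg 1 (239°, 506 m): east 506 sin 239° = -433.73, north 506 cos 239° = -260.61
Leg 2 (281°, 2858 m): east 2858 sin 281° = -2805.49, north 2858 cos 281° = 545.33
Leg 3 (042°, 902 m): east 902 sin 42° = 603.56, north 902 cos 42° = 670.32
Net: -2635.66 east, 955.04 north. Distance = √((-2635.66)² + (955.04)²) = 2803.357 m.

2803 m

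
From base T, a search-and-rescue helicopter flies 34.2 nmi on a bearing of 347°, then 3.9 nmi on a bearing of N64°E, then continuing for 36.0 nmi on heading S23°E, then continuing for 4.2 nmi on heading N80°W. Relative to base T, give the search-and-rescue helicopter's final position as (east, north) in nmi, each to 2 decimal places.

Leg 1 (347°, 34.2 nmi): east 34.2 sin 347° = -7.69, north 34.2 cos 347° = 33.32
Leg 2 (N64°E, 3.9 nmi): east 3.9 sin 64° = 3.51, north 3.9 cos 64° = 1.71
Leg 3 (S23°E, 36.0 nmi): east 36.0 sin 157° = 14.07, north 36.0 cos 157° = -33.14
Leg 4 (N80°W, 4.2 nmi): east 4.2 sin 280° = -4.14, north 4.2 cos 280° = 0.73
Summing: 5.74 nmi east, 2.62 nmi north → (5.74, 2.62).

(5.74, 2.62)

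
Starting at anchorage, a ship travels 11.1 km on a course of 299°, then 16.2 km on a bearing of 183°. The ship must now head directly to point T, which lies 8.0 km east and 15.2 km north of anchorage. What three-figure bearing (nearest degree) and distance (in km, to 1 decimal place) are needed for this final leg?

036°, 31.9 km

Leg 1 (299°, 11.1 km): east 11.1 sin 299° = -9.71, north 11.1 cos 299° = 5.38
Leg 2 (183°, 16.2 km): east 16.2 sin 183° = -0.85, north 16.2 cos 183° = -16.18
Current position: (-10.56, -10.80). Target: (8.0, 15.2). Remaining: Δeast = 18.56, Δnorth = 26.00.
Bearing = atan2(18.56, 26.00) mod 360° = 35.52°; distance = √((18.56)² + (26.00)²) = 31.940 km.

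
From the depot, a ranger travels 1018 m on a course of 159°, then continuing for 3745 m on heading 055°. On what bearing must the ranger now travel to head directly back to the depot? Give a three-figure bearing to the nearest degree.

Leg 1 (159°, 1018 m): east 1018 sin 159° = 364.82, north 1018 cos 159° = -950.38
Leg 2 (055°, 3745 m): east 3745 sin 55° = 3067.72, north 3745 cos 55° = 2148.04
Net displacement: 3432.54 east, 1197.66 north. Direction back to start is (-3432.54, -1197.66): bearing = atan2(-3432.54, -1197.66) mod 360° = 250.77° ≈ 251°.

251°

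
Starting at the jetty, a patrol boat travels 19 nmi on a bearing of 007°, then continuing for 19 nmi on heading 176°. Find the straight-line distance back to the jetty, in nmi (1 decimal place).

3.6 nmi

Leg 1 (007°, 19 nmi): east 19 sin 7° = 2.32, north 19 cos 7° = 18.86
Leg 2 (176°, 19 nmi): east 19 sin 176° = 1.33, north 19 cos 176° = -18.95
Net: 3.64 east, -0.10 north. Distance = √((3.64)² + (-0.10)²) = 3.642 nmi.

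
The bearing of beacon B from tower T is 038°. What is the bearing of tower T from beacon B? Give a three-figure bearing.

Back-bearing = 038° + 180° = 218°.

218°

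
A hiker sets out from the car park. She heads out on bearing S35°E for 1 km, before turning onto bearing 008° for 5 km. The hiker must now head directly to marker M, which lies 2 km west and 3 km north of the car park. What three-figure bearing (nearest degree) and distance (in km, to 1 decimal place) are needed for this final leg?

251°, 3.5 km

Leg 1 (S35°E, 1 km): east 1 sin 145° = 0.57, north 1 cos 145° = -0.82
Leg 2 (008°, 5 km): east 5 sin 8° = 0.70, north 5 cos 8° = 4.95
Current position: (1.27, 4.13). Target: (-2, 3). Remaining: Δeast = -3.27, Δnorth = -1.13.
Bearing = atan2(-3.27, -1.13) mod 360° = 250.90°; distance = √((-3.27)² + (-1.13)²) = 3.460 km.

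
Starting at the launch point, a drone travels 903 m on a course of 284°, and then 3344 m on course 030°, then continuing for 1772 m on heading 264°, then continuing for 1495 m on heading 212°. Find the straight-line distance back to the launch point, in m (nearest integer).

2419 m

Leg 1 (284°, 903 m): east 903 sin 284° = -876.18, north 903 cos 284° = 218.46
Leg 2 (030°, 3344 m): east 3344 sin 30° = 1672.00, north 3344 cos 30° = 2895.99
Leg 3 (264°, 1772 m): east 1772 sin 264° = -1762.29, north 1772 cos 264° = -185.22
Leg 4 (212°, 1495 m): east 1495 sin 212° = -792.23, north 1495 cos 212° = -1267.83
Net: -1758.70 east, 1661.39 north. Distance = √((-1758.70)² + (1661.39)²) = 2419.346 m.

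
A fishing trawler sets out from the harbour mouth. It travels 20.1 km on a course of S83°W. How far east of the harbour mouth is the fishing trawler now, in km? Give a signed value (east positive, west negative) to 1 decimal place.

Leg 1 (S83°W, 20.1 km): east 20.1 sin 263° = -19.95, north 20.1 cos 263° = -2.45
Net east component: -19.95 km.

-20.0 km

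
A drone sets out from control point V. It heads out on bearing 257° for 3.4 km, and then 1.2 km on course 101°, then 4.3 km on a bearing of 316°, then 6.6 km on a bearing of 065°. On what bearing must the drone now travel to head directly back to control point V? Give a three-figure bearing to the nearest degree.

Leg 1 (257°, 3.4 km): east 3.4 sin 257° = -3.31, north 3.4 cos 257° = -0.76
Leg 2 (101°, 1.2 km): east 1.2 sin 101° = 1.18, north 1.2 cos 101° = -0.23
Leg 3 (316°, 4.3 km): east 4.3 sin 316° = -2.99, north 4.3 cos 316° = 3.09
Leg 4 (065°, 6.6 km): east 6.6 sin 65° = 5.98, north 6.6 cos 65° = 2.79
Net displacement: 0.86 east, 4.89 north. Direction back to start is (-0.86, -4.89): bearing = atan2(-0.86, -4.89) mod 360° = 189.97° ≈ 190°.

190°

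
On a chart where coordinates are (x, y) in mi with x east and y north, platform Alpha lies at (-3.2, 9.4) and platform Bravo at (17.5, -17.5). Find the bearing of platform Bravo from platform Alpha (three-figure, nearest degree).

Δeast = 17.5 − -3.2 = 20.70; Δnorth = -17.5 − 9.4 = -26.90.
Bearing = atan2(Δeast, Δnorth) mod 360° = 142.42° ≈ 142°.

142°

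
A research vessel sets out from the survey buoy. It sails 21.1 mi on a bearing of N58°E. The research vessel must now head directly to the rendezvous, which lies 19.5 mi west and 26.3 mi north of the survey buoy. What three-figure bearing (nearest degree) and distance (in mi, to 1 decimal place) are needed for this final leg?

292°, 40.3 mi

Leg 1 (N58°E, 21.1 mi): east 21.1 sin 58° = 17.89, north 21.1 cos 58° = 11.18
Current position: (17.89, 11.18). Target: (-19.5, 26.3). Remaining: Δeast = -37.39, Δnorth = 15.12.
Bearing = atan2(-37.39, 15.12) mod 360° = 292.01°; distance = √((-37.39)² + (15.12)²) = 40.335 mi.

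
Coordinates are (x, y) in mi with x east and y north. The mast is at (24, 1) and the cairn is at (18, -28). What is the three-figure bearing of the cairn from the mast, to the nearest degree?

192°

Δeast = 18 − 24 = -6.00; Δnorth = -28 − 1 = -29.00.
Bearing = atan2(Δeast, Δnorth) mod 360° = 191.69° ≈ 192°.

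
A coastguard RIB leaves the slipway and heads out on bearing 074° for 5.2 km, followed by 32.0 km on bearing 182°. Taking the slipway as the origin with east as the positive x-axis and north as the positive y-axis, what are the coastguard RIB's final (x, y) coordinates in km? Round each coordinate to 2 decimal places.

(3.88, -30.55)

Leg 1 (074°, 5.2 km): east 5.2 sin 74° = 5.00, north 5.2 cos 74° = 1.43
Leg 2 (182°, 32.0 km): east 32.0 sin 182° = -1.12, north 32.0 cos 182° = -31.98
Summing: 3.88 km east, -30.55 km north → (3.88, -30.55).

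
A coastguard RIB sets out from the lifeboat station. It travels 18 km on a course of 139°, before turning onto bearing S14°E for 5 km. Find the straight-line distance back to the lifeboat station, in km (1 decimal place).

22.6 km

Leg 1 (139°, 18 km): east 18 sin 139° = 11.81, north 18 cos 139° = -13.58
Leg 2 (S14°E, 5 km): east 5 sin 166° = 1.21, north 5 cos 166° = -4.85
Net: 13.02 east, -18.44 north. Distance = √((13.02)² + (-18.44)²) = 22.569 km.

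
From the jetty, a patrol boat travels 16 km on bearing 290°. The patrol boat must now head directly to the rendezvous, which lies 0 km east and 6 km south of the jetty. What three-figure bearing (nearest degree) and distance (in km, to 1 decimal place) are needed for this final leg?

127°, 18.9 km

Leg 1 (290°, 16 km): east 16 sin 290° = -15.04, north 16 cos 290° = 5.47
Current position: (-15.04, 5.47). Target: (0, -6). Remaining: Δeast = 15.04, Δnorth = -11.47.
Bearing = atan2(15.04, -11.47) mod 360° = 127.34°; distance = √((15.04)² + (-11.47)²) = 18.912 km.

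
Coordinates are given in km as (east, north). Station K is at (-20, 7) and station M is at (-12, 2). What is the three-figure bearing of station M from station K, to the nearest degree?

122°

Δeast = -12 − -20 = 8.00; Δnorth = 2 − 7 = -5.00.
Bearing = atan2(Δeast, Δnorth) mod 360° = 122.01° ≈ 122°.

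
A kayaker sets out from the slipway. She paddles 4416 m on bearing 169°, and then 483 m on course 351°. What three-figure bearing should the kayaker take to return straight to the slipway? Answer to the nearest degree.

Leg 1 (169°, 4416 m): east 4416 sin 169° = 842.61, north 4416 cos 169° = -4334.87
Leg 2 (351°, 483 m): east 483 sin 351° = -75.56, north 483 cos 351° = 477.05
Net displacement: 767.05 east, -3857.81 north. Direction back to start is (-767.05, 3857.81): bearing = atan2(-767.05, 3857.81) mod 360° = 348.75° ≈ 349°.

349°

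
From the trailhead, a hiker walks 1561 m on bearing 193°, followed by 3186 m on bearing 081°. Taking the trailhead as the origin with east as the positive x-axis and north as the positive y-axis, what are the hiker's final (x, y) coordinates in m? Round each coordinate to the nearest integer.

(2796, -1023)

Leg 1 (193°, 1561 m): east 1561 sin 193° = -351.15, north 1561 cos 193° = -1520.99
Leg 2 (081°, 3186 m): east 3186 sin 81° = 3146.78, north 3186 cos 81° = 498.40
Summing: 2795.63 m east, -1022.59 m north → (2796, -1023).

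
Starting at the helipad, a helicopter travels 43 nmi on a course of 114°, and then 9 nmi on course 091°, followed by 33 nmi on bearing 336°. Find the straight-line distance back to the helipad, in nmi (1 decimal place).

Leg 1 (114°, 43 nmi): east 43 sin 114° = 39.28, north 43 cos 114° = -17.49
Leg 2 (091°, 9 nmi): east 9 sin 91° = 9.00, north 9 cos 91° = -0.16
Leg 3 (336°, 33 nmi): east 33 sin 336° = -13.42, north 33 cos 336° = 30.15
Net: 34.86 east, 12.50 north. Distance = √((34.86)² + (12.50)²) = 37.032 nmi.

37.0 nmi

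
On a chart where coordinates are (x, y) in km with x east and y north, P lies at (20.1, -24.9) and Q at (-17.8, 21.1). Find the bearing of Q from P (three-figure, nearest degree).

Δeast = -17.8 − 20.1 = -37.90; Δnorth = 21.1 − -24.9 = 46.00.
Bearing = atan2(Δeast, Δnorth) mod 360° = 320.51° ≈ 321°.

321°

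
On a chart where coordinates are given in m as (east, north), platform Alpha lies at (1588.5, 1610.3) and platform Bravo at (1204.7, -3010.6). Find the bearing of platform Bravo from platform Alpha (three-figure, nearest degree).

185°

Δeast = 1204.7 − 1588.5 = -383.80; Δnorth = -3010.6 − 1610.3 = -4620.90.
Bearing = atan2(Δeast, Δnorth) mod 360° = 184.75° ≈ 185°.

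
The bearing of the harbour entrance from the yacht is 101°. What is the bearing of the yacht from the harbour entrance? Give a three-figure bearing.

281°

Back-bearing = 101° + 180° = 281°.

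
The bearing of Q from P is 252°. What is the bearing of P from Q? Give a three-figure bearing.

Back-bearing = 252° − 180° = 072°.

072°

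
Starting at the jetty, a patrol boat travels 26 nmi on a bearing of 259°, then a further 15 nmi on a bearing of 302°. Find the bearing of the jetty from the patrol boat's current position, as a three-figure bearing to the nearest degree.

Leg 1 (259°, 26 nmi): east 26 sin 259° = -25.52, north 26 cos 259° = -4.96
Leg 2 (302°, 15 nmi): east 15 sin 302° = -12.72, north 15 cos 302° = 7.95
Net displacement: -38.24 east, 2.99 north. Direction back to start is (38.24, -2.99): bearing = atan2(38.24, -2.99) mod 360° = 94.47° ≈ 094°.

094°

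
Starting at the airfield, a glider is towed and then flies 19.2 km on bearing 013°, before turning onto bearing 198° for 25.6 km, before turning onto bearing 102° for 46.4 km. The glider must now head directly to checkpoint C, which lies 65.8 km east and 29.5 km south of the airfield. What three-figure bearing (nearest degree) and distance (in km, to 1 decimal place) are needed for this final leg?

Leg 1 (013°, 19.2 km): east 19.2 sin 13° = 4.32, north 19.2 cos 13° = 18.71
Leg 2 (198°, 25.6 km): east 25.6 sin 198° = -7.91, north 25.6 cos 198° = -24.35
Leg 3 (102°, 46.4 km): east 46.4 sin 102° = 45.39, north 46.4 cos 102° = -9.65
Current position: (41.79, -15.29). Target: (65.8, -29.5). Remaining: Δeast = 24.01, Δnorth = -14.21.
Bearing = atan2(24.01, -14.21) mod 360° = 120.63°; distance = √((24.01)² + (-14.21)²) = 27.898 km.

121°, 27.9 km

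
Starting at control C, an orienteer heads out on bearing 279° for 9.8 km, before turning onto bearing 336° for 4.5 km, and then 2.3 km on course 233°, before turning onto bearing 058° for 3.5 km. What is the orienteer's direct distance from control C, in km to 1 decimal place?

12.0 km

Leg 1 (279°, 9.8 km): east 9.8 sin 279° = -9.68, north 9.8 cos 279° = 1.53
Leg 2 (336°, 4.5 km): east 4.5 sin 336° = -1.83, north 4.5 cos 336° = 4.11
Leg 3 (233°, 2.3 km): east 2.3 sin 233° = -1.84, north 2.3 cos 233° = -1.38
Leg 4 (058°, 3.5 km): east 3.5 sin 58° = 2.97, north 3.5 cos 58° = 1.85
Net: -10.38 east, 6.11 north. Distance = √((-10.38)² + (6.11)²) = 12.046 km.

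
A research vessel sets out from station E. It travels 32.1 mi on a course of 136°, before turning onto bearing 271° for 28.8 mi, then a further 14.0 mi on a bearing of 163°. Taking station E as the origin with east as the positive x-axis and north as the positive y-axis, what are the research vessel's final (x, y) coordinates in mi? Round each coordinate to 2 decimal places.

Leg 1 (136°, 32.1 mi): east 32.1 sin 136° = 22.30, north 32.1 cos 136° = -23.09
Leg 2 (271°, 28.8 mi): east 28.8 sin 271° = -28.80, north 28.8 cos 271° = 0.50
Leg 3 (163°, 14.0 mi): east 14.0 sin 163° = 4.09, north 14.0 cos 163° = -13.39
Summing: -2.40 mi east, -35.98 mi north → (-2.40, -35.98).

(-2.40, -35.98)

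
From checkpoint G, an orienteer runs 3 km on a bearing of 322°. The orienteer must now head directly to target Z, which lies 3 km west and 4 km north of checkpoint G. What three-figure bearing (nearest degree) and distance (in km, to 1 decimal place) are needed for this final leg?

325°, 2.0 km

Leg 1 (322°, 3 km): east 3 sin 322° = -1.85, north 3 cos 322° = 2.36
Current position: (-1.85, 2.36). Target: (-3, 4). Remaining: Δeast = -1.15, Δnorth = 1.64.
Bearing = atan2(-1.15, 1.64) mod 360° = 324.82°; distance = √((-1.15)² + (1.64)²) = 2.001 km.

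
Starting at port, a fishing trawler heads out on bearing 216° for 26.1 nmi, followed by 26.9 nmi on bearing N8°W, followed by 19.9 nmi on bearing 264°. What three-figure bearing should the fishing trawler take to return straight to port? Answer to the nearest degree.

Leg 1 (216°, 26.1 nmi): east 26.1 sin 216° = -15.34, north 26.1 cos 216° = -21.12
Leg 2 (N8°W, 26.9 nmi): east 26.9 sin 352° = -3.74, north 26.9 cos 352° = 26.64
Leg 3 (264°, 19.9 nmi): east 19.9 sin 264° = -19.79, north 19.9 cos 264° = -2.08
Net displacement: -38.88 east, 3.44 north. Direction back to start is (38.88, -3.44): bearing = atan2(38.88, -3.44) mod 360° = 95.06° ≈ 095°.

095°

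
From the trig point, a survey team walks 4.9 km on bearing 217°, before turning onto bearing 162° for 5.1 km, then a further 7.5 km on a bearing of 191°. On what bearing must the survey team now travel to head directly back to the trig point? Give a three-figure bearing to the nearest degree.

Leg 1 (217°, 4.9 km): east 4.9 sin 217° = -2.95, north 4.9 cos 217° = -3.91
Leg 2 (162°, 5.1 km): east 5.1 sin 162° = 1.58, north 5.1 cos 162° = -4.85
Leg 3 (191°, 7.5 km): east 7.5 sin 191° = -1.43, north 7.5 cos 191° = -7.36
Net displacement: -2.80 east, -16.13 north. Direction back to start is (2.80, 16.13): bearing = atan2(2.80, 16.13) mod 360° = 9.86° ≈ 010°.

010°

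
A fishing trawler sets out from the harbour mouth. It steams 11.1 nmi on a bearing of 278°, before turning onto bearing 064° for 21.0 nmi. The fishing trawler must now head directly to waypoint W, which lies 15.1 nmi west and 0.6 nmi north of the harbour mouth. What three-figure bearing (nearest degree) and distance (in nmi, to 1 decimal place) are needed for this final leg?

246°, 25.1 nmi

Leg 1 (278°, 11.1 nmi): east 11.1 sin 278° = -10.99, north 11.1 cos 278° = 1.54
Leg 2 (064°, 21.0 nmi): east 21.0 sin 64° = 18.87, north 21.0 cos 64° = 9.21
Current position: (7.88, 10.75). Target: (-15.1, 0.6). Remaining: Δeast = -22.98, Δnorth = -10.15.
Bearing = atan2(-22.98, -10.15) mod 360° = 246.17°; distance = √((-22.98)² + (-10.15)²) = 25.124 nmi.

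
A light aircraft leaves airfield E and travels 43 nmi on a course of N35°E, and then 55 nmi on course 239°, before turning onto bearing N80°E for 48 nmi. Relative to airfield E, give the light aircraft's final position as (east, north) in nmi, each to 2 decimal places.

(24.79, 15.23)

Leg 1 (N35°E, 43 nmi): east 43 sin 35° = 24.66, north 43 cos 35° = 35.22
Leg 2 (239°, 55 nmi): east 55 sin 239° = -47.14, north 55 cos 239° = -28.33
Leg 3 (N80°E, 48 nmi): east 48 sin 80° = 47.27, north 48 cos 80° = 8.34
Summing: 24.79 nmi east, 15.23 nmi north → (24.79, 15.23).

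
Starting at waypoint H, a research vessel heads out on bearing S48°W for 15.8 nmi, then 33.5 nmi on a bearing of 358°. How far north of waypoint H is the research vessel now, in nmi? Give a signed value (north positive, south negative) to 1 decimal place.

Leg 1 (S48°W, 15.8 nmi): east 15.8 sin 228° = -11.74, north 15.8 cos 228° = -10.57
Leg 2 (358°, 33.5 nmi): east 33.5 sin 358° = -1.17, north 33.5 cos 358° = 33.48
Net north component: 22.91 nmi.

22.9 nmi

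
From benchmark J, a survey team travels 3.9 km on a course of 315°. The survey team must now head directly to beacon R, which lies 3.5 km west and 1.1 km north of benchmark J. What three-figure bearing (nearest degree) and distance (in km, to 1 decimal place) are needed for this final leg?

204°, 1.8 km

Leg 1 (315°, 3.9 km): east 3.9 sin 315° = -2.76, north 3.9 cos 315° = 2.76
Current position: (-2.76, 2.76). Target: (-3.5, 1.1). Remaining: Δeast = -0.74, Δnorth = -1.66.
Bearing = atan2(-0.74, -1.66) mod 360° = 204.12°; distance = √((-0.74)² + (-1.66)²) = 1.816 km.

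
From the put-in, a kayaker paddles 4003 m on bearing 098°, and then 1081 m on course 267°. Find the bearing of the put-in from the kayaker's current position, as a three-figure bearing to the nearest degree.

282°

Leg 1 (098°, 4003 m): east 4003 sin 98° = 3964.04, north 4003 cos 98° = -557.11
Leg 2 (267°, 1081 m): east 1081 sin 267° = -1079.52, north 1081 cos 267° = -56.58
Net displacement: 2884.52 east, -613.69 north. Direction back to start is (-2884.52, 613.69): bearing = atan2(-2884.52, 613.69) mod 360° = 282.01° ≈ 282°.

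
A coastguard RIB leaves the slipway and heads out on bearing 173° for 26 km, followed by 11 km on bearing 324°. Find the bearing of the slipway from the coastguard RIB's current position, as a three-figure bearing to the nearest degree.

Leg 1 (173°, 26 km): east 26 sin 173° = 3.17, north 26 cos 173° = -25.81
Leg 2 (324°, 11 km): east 11 sin 324° = -6.47, north 11 cos 324° = 8.90
Net displacement: -3.30 east, -16.91 north. Direction back to start is (3.30, 16.91): bearing = atan2(3.30, 16.91) mod 360° = 11.03° ≈ 011°.

011°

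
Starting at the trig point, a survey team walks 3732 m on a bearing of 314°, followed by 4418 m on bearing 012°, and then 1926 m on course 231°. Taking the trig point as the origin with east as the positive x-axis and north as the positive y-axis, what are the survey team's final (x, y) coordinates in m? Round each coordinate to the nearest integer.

Leg 1 (314°, 3732 m): east 3732 sin 314° = -2684.58, north 3732 cos 314° = 2592.47
Leg 2 (012°, 4418 m): east 4418 sin 12° = 918.55, north 4418 cos 12° = 4321.46
Leg 3 (231°, 1926 m): east 1926 sin 231° = -1496.78, north 1926 cos 231° = -1212.07
Summing: -3262.81 m east, 5701.85 m north → (-3263, 5702).

(-3263, 5702)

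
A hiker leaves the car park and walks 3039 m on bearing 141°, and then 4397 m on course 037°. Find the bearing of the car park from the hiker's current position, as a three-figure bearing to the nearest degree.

Leg 1 (141°, 3039 m): east 3039 sin 141° = 1912.50, north 3039 cos 141° = -2361.75
Leg 2 (037°, 4397 m): east 4397 sin 37° = 2646.18, north 4397 cos 37° = 3511.60
Net displacement: 4558.69 east, 1149.85 north. Direction back to start is (-4558.69, -1149.85): bearing = atan2(-4558.69, -1149.85) mod 360° = 255.84° ≈ 256°.

256°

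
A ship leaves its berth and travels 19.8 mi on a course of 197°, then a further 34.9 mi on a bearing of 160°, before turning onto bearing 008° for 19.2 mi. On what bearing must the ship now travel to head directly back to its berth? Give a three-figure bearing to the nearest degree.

Leg 1 (197°, 19.8 mi): east 19.8 sin 197° = -5.79, north 19.8 cos 197° = -18.93
Leg 2 (160°, 34.9 mi): east 34.9 sin 160° = 11.94, north 34.9 cos 160° = -32.80
Leg 3 (008°, 19.2 mi): east 19.2 sin 8° = 2.67, north 19.2 cos 8° = 19.01
Net displacement: 8.82 east, -32.72 north. Direction back to start is (-8.82, 32.72): bearing = atan2(-8.82, 32.72) mod 360° = 344.91° ≈ 345°.

345°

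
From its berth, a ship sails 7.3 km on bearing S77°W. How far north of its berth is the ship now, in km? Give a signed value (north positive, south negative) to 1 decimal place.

-1.6 km

Leg 1 (S77°W, 7.3 km): east 7.3 sin 257° = -7.11, north 7.3 cos 257° = -1.64
Net north component: -1.64 km.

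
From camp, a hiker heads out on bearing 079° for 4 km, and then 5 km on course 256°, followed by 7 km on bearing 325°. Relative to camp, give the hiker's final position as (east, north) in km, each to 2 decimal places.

Leg 1 (079°, 4 km): east 4 sin 79° = 3.93, north 4 cos 79° = 0.76
Leg 2 (256°, 5 km): east 5 sin 256° = -4.85, north 5 cos 256° = -1.21
Leg 3 (325°, 7 km): east 7 sin 325° = -4.02, north 7 cos 325° = 5.73
Summing: -4.94 km east, 5.29 km north → (-4.94, 5.29).

(-4.94, 5.29)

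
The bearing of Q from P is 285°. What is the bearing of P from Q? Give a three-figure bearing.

Back-bearing = 285° − 180° = 105°.

105°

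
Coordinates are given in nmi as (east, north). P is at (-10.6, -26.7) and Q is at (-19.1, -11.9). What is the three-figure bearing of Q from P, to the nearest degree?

Δeast = -19.1 − -10.6 = -8.50; Δnorth = -11.9 − -26.7 = 14.80.
Bearing = atan2(Δeast, Δnorth) mod 360° = 330.13° ≈ 330°.

330°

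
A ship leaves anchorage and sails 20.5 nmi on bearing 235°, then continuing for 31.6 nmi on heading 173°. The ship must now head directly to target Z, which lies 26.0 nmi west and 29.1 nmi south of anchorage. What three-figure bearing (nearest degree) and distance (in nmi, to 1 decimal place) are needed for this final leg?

317°, 19.2 nmi

Leg 1 (235°, 20.5 nmi): east 20.5 sin 235° = -16.79, north 20.5 cos 235° = -11.76
Leg 2 (173°, 31.6 nmi): east 31.6 sin 173° = 3.85, north 31.6 cos 173° = -31.36
Current position: (-12.94, -43.12). Target: (-26.0, -29.1). Remaining: Δeast = -13.06, Δnorth = 14.02.
Bearing = atan2(-13.06, 14.02) mod 360° = 317.04°; distance = √((-13.06)² + (14.02)²) = 19.161 nmi.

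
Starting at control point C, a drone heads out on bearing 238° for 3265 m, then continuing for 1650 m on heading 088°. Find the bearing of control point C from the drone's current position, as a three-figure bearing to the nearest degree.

034°

Leg 1 (238°, 3265 m): east 3265 sin 238° = -2768.88, north 3265 cos 238° = -1730.19
Leg 2 (088°, 1650 m): east 1650 sin 88° = 1648.99, north 1650 cos 88° = 57.58
Net displacement: -1119.88 east, -1672.60 north. Direction back to start is (1119.88, 1672.60): bearing = atan2(1119.88, 1672.60) mod 360° = 33.80° ≈ 034°.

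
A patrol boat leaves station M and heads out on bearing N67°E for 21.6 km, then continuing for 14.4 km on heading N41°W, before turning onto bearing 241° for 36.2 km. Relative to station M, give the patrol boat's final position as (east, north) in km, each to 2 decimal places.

Leg 1 (N67°E, 21.6 km): east 21.6 sin 67° = 19.88, north 21.6 cos 67° = 8.44
Leg 2 (N41°W, 14.4 km): east 14.4 sin 319° = -9.45, north 14.4 cos 319° = 10.87
Leg 3 (241°, 36.2 km): east 36.2 sin 241° = -31.66, north 36.2 cos 241° = -17.55
Summing: -21.23 km east, 1.76 km north → (-21.23, 1.76).

(-21.23, 1.76)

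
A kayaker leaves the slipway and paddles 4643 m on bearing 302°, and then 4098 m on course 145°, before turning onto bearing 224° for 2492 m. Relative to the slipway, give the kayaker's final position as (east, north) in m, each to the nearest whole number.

(-3318, -2689)

Leg 1 (302°, 4643 m): east 4643 sin 302° = -3937.49, north 4643 cos 302° = 2460.42
Leg 2 (145°, 4098 m): east 4098 sin 145° = 2350.52, north 4098 cos 145° = -3356.89
Leg 3 (224°, 2492 m): east 2492 sin 224° = -1731.09, north 2492 cos 224° = -1792.59
Summing: -3318.06 m east, -2689.06 m north → (-3318, -2689).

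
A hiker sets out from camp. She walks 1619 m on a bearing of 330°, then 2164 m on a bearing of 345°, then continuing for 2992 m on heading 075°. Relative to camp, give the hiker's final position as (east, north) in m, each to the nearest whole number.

(1520, 4267)

Leg 1 (330°, 1619 m): east 1619 sin 330° = -809.50, north 1619 cos 330° = 1402.10
Leg 2 (345°, 2164 m): east 2164 sin 345° = -560.08, north 2164 cos 345° = 2090.26
Leg 3 (075°, 2992 m): east 2992 sin 75° = 2890.05, north 2992 cos 75° = 774.39
Summing: 1520.47 m east, 4266.75 m north → (1520, 4267).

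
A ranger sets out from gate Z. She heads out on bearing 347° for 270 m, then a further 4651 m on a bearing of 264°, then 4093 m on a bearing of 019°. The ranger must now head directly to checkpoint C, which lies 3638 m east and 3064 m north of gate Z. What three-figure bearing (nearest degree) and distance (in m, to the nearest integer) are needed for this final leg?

095°, 7016 m

Leg 1 (347°, 270 m): east 270 sin 347° = -60.74, north 270 cos 347° = 263.08
Leg 2 (264°, 4651 m): east 4651 sin 264° = -4625.52, north 4651 cos 264° = -486.16
Leg 3 (019°, 4093 m): east 4093 sin 19° = 1332.55, north 4093 cos 19° = 3870.01
Current position: (-3353.71, 3646.93). Target: (3638, 3064). Remaining: Δeast = 6991.71, Δnorth = -582.93.
Bearing = atan2(6991.71, -582.93) mod 360° = 94.77°; distance = √((6991.71)² + (-582.93)²) = 7015.966 m.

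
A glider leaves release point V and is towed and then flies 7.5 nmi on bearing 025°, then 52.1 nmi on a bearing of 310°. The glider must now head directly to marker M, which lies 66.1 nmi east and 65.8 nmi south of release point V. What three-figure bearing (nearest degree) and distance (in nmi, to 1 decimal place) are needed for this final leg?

136°, 147.8 nmi

Leg 1 (025°, 7.5 nmi): east 7.5 sin 25° = 3.17, north 7.5 cos 25° = 6.80
Leg 2 (310°, 52.1 nmi): east 52.1 sin 310° = -39.91, north 52.1 cos 310° = 33.49
Current position: (-36.74, 40.29). Target: (66.1, -65.8). Remaining: Δeast = 102.84, Δnorth = -106.09.
Bearing = atan2(102.84, -106.09) mod 360° = 135.89°; distance = √((102.84)² + (-106.09)²) = 147.752 nmi.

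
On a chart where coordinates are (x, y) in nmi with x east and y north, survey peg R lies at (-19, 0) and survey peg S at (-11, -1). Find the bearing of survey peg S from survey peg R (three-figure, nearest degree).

097°

Δeast = -11 − -19 = 8.00; Δnorth = -1 − 0 = -1.00.
Bearing = atan2(Δeast, Δnorth) mod 360° = 97.13° ≈ 097°.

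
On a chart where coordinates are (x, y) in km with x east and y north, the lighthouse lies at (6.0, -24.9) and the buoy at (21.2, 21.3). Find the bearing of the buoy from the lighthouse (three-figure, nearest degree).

018°

Δeast = 21.2 − 6.0 = 15.20; Δnorth = 21.3 − -24.9 = 46.20.
Bearing = atan2(Δeast, Δnorth) mod 360° = 18.21° ≈ 018°.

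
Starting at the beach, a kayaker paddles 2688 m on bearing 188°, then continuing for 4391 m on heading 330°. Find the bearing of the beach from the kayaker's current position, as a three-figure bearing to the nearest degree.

Leg 1 (188°, 2688 m): east 2688 sin 188° = -374.10, north 2688 cos 188° = -2661.84
Leg 2 (330°, 4391 m): east 4391 sin 330° = -2195.50, north 4391 cos 330° = 3802.72
Net displacement: -2569.60 east, 1140.88 north. Direction back to start is (2569.60, -1140.88): bearing = atan2(2569.60, -1140.88) mod 360° = 113.94° ≈ 114°.

114°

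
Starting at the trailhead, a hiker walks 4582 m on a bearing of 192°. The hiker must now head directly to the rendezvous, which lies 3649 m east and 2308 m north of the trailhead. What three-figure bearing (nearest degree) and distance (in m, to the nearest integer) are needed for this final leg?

Leg 1 (192°, 4582 m): east 4582 sin 192° = -952.65, north 4582 cos 192° = -4481.87
Current position: (-952.65, -4481.87). Target: (3649, 2308). Remaining: Δeast = 4601.65, Δnorth = 6789.87.
Bearing = atan2(4601.65, 6789.87) mod 360° = 34.13°; distance = √((4601.65)² + (6789.87)²) = 8202.290 m.

034°, 8202 m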